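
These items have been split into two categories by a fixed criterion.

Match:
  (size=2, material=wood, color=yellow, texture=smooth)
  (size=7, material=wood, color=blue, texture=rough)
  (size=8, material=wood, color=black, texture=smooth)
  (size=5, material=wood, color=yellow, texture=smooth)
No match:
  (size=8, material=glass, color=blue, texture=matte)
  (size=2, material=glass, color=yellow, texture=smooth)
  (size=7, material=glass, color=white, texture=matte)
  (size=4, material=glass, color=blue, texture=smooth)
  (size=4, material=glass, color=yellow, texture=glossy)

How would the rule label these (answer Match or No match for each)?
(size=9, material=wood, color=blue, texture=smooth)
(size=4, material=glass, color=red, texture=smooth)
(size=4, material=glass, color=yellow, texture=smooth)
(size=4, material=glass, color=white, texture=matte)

Match, No match, No match, No match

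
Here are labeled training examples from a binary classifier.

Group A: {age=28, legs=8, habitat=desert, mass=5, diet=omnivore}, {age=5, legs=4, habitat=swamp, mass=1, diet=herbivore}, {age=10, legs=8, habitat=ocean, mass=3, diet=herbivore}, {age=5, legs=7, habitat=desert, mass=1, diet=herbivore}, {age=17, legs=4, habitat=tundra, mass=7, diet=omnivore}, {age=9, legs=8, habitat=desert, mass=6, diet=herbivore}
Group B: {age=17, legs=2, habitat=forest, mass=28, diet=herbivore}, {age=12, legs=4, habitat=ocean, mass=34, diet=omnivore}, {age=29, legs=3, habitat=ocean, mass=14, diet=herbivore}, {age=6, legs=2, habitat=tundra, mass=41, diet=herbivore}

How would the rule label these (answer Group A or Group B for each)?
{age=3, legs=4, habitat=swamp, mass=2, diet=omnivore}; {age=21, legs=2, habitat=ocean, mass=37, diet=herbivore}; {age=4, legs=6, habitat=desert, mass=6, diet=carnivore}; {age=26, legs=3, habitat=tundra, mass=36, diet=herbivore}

A rule that fits every label: mass ≤ 7 — true of each 'Group A' example, false of each 'Group B' one.
{age=3, legs=4, habitat=swamp, mass=2, diet=omnivore} → mass = 2 → Group A.
{age=21, legs=2, habitat=ocean, mass=37, diet=herbivore} → mass = 37 → Group B.
{age=4, legs=6, habitat=desert, mass=6, diet=carnivore} → mass = 6 → Group A.
{age=26, legs=3, habitat=tundra, mass=36, diet=herbivore} → mass = 36 → Group B.

Group A, Group B, Group A, Group B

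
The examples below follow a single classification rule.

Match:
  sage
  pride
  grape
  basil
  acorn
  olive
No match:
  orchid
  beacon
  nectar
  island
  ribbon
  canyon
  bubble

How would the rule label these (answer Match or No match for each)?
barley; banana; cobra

One predicate separates the groups cleanly: length ≤ 5.

No match, No match, Match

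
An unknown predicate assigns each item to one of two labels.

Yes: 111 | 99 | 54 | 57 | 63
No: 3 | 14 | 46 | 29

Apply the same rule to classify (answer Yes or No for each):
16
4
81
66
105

No, No, Yes, Yes, Yes

Every 'Yes' example satisfies: at least 54. None of the 'No' examples do.
16: 16 < 54, fails this test → No.
4: 4 < 54, fails this test → No.
81: 81 ≥ 54, meets the rule → Yes.
66: 66 ≥ 54, meets the rule → Yes.
105: 105 ≥ 54, meets the rule → Yes.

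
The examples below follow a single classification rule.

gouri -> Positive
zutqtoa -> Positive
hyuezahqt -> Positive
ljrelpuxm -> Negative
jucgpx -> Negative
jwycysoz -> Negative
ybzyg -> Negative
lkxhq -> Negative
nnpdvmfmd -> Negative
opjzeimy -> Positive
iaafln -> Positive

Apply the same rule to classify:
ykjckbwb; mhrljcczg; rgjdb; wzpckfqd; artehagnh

Negative, Negative, Negative, Negative, Positive

The common property of the 'Positive' items is: has ≥ 3 vowels. No 'Negative' item has it.
ykjckbwb: 0 vowels — fails this test, so Negative. mhrljcczg: 0 vowels — fails this test, so Negative. rgjdb: 0 vowels — fails this test, so Negative. wzpckfqd: 0 vowels — fails this test, so Negative. artehagnh: 3 vowels — matches, so Positive.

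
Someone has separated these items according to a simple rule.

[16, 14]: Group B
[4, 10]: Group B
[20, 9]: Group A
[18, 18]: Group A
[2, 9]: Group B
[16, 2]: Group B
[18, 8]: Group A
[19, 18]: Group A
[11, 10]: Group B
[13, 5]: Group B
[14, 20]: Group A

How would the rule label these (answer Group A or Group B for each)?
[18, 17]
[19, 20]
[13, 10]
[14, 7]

Group A, Group A, Group B, Group B

The simplest hypothesis consistent with all the labels is: max ≥ 18.
[18, 17]: max 18 — matches, so Group A. [19, 20]: max 20 — matches, so Group A. [13, 10]: max 13 — doesn't qualify, so Group B. [14, 7]: max 14 — doesn't qualify, so Group B.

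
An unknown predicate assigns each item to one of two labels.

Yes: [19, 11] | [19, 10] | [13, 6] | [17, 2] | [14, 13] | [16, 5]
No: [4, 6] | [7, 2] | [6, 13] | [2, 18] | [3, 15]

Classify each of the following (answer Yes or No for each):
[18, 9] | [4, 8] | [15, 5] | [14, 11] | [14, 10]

Yes, No, Yes, Yes, Yes

The distinguishing property — first ≥ 10 — holds for all the 'Yes' cases and none of the 'No' cases.
[18, 9]: first 18 — matches, so Yes.
[4, 8]: first 4 — does not satisfy this, so No.
[15, 5]: first 15 — matches, so Yes.
[14, 11]: first 14 — matches, so Yes.
[14, 10]: first 14 — matches, so Yes.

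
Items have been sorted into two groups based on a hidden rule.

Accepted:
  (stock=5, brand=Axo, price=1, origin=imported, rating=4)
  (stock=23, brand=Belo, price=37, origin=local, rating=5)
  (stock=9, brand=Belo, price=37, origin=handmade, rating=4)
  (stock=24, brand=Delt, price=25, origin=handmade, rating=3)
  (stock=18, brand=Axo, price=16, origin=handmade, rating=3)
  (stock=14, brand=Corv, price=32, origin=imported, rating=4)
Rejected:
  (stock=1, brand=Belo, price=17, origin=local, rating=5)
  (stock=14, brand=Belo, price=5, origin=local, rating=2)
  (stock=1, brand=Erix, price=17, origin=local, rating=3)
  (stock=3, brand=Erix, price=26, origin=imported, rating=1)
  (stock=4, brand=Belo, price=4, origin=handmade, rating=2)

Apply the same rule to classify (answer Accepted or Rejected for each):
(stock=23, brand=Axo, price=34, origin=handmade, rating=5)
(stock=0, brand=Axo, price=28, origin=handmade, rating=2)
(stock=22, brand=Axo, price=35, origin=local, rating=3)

Accepted, Rejected, Accepted

One predicate separates the groups cleanly: rating ≥ 3 AND stock ≥ 3.
(stock=23, brand=Axo, price=34, origin=handmade, rating=5): rating = 5, stock = 23 — checks out, so Accepted. (stock=0, brand=Axo, price=28, origin=handmade, rating=2): rating = 2, stock = 0 — fails this test, so Rejected. (stock=22, brand=Axo, price=35, origin=local, rating=3): rating = 3, stock = 22 — checks out, so Accepted.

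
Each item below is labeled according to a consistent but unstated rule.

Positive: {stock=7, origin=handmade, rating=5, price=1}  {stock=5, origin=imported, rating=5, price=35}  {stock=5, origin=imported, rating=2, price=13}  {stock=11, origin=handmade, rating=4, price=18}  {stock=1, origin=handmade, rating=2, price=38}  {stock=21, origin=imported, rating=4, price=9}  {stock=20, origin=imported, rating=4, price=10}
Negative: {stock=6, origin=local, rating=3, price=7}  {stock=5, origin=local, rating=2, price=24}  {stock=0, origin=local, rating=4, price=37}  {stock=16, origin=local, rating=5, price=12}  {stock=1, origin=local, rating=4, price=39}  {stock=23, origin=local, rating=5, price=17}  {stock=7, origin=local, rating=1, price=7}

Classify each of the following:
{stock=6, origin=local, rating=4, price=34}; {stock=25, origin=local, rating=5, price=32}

A rule that fits every label: origin is not local — true of each 'Positive' example, false of each 'Negative' one.
{stock=6, origin=local, rating=4, price=34}: origin is local, does not fit → Negative.
{stock=25, origin=local, rating=5, price=32}: origin is local, does not fit → Negative.

Negative, Negative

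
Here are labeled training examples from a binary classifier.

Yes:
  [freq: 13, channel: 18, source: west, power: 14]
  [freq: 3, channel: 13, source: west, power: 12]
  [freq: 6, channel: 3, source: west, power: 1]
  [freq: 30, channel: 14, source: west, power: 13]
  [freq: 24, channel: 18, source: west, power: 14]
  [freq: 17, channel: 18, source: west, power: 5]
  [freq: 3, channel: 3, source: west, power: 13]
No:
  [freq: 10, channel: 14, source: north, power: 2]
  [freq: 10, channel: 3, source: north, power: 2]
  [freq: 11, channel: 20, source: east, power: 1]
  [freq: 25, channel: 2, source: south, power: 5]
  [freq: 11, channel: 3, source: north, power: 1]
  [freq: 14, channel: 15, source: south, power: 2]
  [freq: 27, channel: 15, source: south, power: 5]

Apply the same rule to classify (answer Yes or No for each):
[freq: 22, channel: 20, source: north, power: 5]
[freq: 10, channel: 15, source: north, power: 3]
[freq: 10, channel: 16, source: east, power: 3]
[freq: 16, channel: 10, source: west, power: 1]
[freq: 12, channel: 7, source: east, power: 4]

No, No, No, Yes, No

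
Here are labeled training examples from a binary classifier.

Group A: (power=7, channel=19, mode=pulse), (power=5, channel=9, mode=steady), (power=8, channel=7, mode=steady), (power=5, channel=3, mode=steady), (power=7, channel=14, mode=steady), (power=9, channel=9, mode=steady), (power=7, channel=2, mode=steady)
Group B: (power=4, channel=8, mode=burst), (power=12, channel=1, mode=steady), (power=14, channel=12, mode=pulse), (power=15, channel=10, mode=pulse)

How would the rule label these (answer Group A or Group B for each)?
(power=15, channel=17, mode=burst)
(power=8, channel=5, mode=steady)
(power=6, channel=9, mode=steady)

Group B, Group A, Group A

The classifier is using: power ≥ 5 AND power ≤ 9.
Group B: (power=15, channel=17, mode=burst), since power = 15. Group A: (power=8, channel=5, mode=steady), since power = 8. Group A: (power=6, channel=9, mode=steady), since power = 6.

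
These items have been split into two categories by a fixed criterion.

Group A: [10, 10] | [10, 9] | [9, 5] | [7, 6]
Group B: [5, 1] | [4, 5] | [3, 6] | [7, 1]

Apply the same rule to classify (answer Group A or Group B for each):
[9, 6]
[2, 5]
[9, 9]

The pattern is that an item is 'Group A' exactly when: sum ≥ 13.
[9, 6] → 9+6 = 15 → Group A. [2, 5] → 2+5 = 7 → Group B. [9, 9] → 9+9 = 18 → Group A.

Group A, Group B, Group A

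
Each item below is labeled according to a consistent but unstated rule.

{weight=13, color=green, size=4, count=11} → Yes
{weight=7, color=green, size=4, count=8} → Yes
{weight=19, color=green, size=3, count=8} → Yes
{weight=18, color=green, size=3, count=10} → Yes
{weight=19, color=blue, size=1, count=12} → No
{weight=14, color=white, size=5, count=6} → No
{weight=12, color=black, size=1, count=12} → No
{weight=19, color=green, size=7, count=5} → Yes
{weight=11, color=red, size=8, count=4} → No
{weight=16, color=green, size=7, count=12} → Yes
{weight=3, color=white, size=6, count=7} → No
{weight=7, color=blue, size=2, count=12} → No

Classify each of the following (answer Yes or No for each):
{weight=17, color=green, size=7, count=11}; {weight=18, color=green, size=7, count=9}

Rule: color is green. This holds for each 'Yes' example and fails for each 'No' one.
{weight=17, color=green, size=7, count=11} → color is green → Yes.
{weight=18, color=green, size=7, count=9} → color is green → Yes.

Yes, Yes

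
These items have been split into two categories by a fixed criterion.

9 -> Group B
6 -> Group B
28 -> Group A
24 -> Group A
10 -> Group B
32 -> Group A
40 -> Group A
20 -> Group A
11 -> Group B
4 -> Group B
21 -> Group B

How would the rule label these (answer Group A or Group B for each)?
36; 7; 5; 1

The common property of the 'Group A' items is: even AND at least 11. No 'Group B' item has it.
36 → 36 is even, 36 ≥ 11 → Group A.
7 → 7 is odd, 7 < 11 → Group B.
5 → 5 is odd, 5 < 11 → Group B.
1 → 1 is odd, 1 < 11 → Group B.

Group A, Group B, Group B, Group B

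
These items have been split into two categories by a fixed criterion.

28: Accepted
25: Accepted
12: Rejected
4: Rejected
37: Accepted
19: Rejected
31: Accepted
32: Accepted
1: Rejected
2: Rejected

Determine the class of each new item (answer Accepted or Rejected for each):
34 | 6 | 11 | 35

Accepted, Rejected, Rejected, Accepted

The classifier is using: at least 25.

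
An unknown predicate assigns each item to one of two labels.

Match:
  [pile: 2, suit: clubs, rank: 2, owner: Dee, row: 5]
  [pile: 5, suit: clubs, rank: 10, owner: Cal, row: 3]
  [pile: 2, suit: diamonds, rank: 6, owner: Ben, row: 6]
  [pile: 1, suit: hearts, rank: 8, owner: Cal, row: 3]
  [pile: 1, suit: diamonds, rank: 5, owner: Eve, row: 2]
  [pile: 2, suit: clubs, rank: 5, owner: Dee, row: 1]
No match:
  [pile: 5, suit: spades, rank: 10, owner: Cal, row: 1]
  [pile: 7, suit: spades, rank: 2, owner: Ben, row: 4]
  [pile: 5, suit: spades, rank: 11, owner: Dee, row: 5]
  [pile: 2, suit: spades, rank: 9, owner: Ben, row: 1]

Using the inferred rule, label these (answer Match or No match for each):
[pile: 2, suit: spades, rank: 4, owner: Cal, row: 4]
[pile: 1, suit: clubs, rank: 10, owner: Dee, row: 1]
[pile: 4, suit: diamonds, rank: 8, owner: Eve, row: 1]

No match, Match, Match

Every 'Match' example satisfies: suit is not spades. None of the 'No match' examples do.
[pile: 2, suit: spades, rank: 4, owner: Cal, row: 4]: No match (suit is spades). [pile: 1, suit: clubs, rank: 10, owner: Dee, row: 1]: Match (suit is clubs). [pile: 4, suit: diamonds, rank: 8, owner: Eve, row: 1]: Match (suit is diamonds).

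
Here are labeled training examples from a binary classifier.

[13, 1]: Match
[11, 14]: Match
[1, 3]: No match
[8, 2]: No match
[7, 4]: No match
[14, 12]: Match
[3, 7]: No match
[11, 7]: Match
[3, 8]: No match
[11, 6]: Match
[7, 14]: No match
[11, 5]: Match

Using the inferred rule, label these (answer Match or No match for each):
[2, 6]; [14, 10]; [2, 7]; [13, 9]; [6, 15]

No match, Match, No match, Match, No match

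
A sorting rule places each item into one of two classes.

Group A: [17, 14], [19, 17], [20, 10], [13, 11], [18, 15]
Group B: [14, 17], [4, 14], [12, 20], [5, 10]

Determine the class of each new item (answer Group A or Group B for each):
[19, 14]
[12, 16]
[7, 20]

Group A, Group B, Group B

The simplest hypothesis consistent with all the labels is: first > second.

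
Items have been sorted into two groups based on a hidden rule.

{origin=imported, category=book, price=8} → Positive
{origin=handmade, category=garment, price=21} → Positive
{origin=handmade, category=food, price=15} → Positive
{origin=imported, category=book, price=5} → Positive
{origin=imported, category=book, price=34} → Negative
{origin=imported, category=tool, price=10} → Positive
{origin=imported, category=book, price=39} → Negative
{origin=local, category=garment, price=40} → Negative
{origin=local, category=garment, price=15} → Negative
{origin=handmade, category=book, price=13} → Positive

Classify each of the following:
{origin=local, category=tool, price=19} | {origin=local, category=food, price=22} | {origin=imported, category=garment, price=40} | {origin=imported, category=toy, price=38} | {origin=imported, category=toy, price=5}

The pattern is that an item is 'Positive' exactly when: origin is handmade OR price ≤ 10.
{origin=local, category=tool, price=19} — origin is local, price = 19, hence Negative. {origin=local, category=food, price=22} — origin is local, price = 22, hence Negative. {origin=imported, category=garment, price=40} — origin is imported, price = 40, hence Negative. {origin=imported, category=toy, price=38} — origin is imported, price = 38, hence Negative. {origin=imported, category=toy, price=5} — origin is imported, price = 5, hence Positive.

Negative, Negative, Negative, Negative, Positive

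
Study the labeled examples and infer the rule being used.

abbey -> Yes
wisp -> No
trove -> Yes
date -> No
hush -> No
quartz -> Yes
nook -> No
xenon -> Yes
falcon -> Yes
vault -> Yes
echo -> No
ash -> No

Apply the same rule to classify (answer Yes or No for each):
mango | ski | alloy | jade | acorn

The rule appears to be: length ≥ 5.
mango: Yes (length 5).
ski: No (length 3).
alloy: Yes (length 5).
jade: No (length 4).
acorn: Yes (length 5).

Yes, No, Yes, No, Yes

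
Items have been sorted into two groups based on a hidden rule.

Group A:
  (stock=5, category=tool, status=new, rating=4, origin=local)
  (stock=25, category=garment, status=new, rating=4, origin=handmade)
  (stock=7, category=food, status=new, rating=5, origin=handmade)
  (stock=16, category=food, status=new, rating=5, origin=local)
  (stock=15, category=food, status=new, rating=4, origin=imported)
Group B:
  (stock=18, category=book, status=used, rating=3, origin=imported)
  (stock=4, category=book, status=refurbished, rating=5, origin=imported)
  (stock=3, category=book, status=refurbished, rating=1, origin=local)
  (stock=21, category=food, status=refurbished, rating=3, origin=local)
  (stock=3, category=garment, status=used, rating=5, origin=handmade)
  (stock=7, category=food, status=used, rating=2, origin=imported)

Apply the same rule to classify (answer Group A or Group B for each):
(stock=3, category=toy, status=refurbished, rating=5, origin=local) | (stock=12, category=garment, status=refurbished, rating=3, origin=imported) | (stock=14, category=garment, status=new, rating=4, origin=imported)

Group B, Group B, Group A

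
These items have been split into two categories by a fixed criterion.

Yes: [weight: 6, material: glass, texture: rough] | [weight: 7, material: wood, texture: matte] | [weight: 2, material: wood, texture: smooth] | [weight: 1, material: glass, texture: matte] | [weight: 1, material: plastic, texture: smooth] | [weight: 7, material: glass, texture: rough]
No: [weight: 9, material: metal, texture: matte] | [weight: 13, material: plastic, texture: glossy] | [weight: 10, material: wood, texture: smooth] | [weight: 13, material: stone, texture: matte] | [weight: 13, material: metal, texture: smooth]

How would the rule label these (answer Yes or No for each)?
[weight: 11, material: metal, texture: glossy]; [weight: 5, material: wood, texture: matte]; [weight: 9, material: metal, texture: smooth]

No, Yes, No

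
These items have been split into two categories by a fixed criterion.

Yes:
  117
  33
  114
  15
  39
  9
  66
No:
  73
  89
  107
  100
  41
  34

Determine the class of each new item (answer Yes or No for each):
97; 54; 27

'Yes' ⟺ multiple of 3.
97: 97 = 3·32 + 1 — lacks this property, so No.
54: 54 = 3·18 — matches, so Yes.
27: 27 = 3·9 — matches, so Yes.

No, Yes, Yes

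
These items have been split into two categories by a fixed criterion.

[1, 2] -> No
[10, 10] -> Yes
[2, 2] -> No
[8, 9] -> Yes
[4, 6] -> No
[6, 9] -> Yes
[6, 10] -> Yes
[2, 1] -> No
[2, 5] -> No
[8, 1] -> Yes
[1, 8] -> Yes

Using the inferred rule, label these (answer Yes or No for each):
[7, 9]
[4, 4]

Yes, No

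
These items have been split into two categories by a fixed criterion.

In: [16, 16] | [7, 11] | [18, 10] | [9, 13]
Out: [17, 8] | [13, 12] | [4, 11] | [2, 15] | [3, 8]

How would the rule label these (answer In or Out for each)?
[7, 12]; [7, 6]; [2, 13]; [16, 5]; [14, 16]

Out, Out, Out, Out, In

Looking at the examples, the only property every 'In' case has and every 'Out' case lacks is: sum is even.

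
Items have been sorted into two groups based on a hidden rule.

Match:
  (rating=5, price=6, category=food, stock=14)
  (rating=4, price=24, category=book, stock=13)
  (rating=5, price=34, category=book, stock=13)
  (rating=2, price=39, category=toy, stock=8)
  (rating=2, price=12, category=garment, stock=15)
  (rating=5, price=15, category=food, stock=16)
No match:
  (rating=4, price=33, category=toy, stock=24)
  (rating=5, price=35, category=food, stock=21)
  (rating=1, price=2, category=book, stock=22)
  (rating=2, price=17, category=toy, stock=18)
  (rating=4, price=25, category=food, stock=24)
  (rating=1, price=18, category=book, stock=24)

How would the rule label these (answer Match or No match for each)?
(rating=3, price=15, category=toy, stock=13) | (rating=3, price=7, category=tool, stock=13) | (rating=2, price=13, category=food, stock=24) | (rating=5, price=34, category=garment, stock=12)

A rule that fits every label: stock ≤ 16 — true of each 'Match' example, false of each 'No match' one.

Match, Match, No match, Match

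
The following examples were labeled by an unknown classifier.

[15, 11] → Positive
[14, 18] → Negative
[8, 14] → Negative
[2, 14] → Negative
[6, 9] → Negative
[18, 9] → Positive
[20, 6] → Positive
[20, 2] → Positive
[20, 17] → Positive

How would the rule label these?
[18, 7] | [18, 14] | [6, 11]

Positive, Positive, Negative

The common property of the 'Positive' items is: first > second. No 'Negative' item has it.
[18, 7] — 18 > 7, hence Positive. [18, 14] — 18 > 14, hence Positive. [6, 11] — 6 < 11, hence Negative.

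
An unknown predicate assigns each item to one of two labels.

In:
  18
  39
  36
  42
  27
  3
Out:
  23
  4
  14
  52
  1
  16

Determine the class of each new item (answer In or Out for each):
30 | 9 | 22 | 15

In, In, Out, In

Checking candidate rules against both groups, what survives is: multiple of 3.
30: 30 = 3·10 — meets the rule, so In.
9: 9 = 3·3 — meets the rule, so In.
22: 22 = 3·7 + 1 — lacks this property, so Out.
15: 15 = 3·5 — meets the rule, so In.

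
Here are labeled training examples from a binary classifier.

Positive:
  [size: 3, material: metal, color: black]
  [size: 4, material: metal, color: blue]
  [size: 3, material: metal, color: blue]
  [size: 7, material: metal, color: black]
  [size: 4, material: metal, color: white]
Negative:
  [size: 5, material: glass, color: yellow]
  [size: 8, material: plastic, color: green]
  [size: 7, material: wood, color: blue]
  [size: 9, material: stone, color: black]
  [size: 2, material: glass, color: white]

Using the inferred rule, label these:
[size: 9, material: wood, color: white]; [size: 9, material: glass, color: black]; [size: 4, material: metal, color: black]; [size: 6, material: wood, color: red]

Checking candidate rules against both groups, what survives is: material is metal.
[size: 9, material: wood, color: white] → material is wood → Negative.
[size: 9, material: glass, color: black] → material is glass → Negative.
[size: 4, material: metal, color: black] → material is metal → Positive.
[size: 6, material: wood, color: red] → material is wood → Negative.

Negative, Negative, Positive, Negative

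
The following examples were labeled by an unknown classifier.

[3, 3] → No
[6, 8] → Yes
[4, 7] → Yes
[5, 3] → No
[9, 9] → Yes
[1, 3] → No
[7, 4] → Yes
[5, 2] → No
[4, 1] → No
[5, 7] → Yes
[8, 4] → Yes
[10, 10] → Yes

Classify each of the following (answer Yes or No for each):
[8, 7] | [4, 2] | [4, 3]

Yes, No, No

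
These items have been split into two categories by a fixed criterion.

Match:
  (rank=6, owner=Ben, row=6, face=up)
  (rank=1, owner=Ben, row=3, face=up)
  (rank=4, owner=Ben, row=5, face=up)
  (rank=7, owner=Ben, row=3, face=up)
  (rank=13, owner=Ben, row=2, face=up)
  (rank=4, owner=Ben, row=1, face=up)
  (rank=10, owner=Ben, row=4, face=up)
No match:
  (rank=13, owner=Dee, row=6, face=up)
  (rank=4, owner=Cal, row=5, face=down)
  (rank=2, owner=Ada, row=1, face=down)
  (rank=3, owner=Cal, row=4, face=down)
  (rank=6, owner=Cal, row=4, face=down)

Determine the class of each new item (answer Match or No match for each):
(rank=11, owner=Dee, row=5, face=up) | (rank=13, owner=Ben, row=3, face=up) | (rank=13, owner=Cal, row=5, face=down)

Every 'Match' example satisfies: owner is Ben. None of the 'No match' examples do.
(rank=11, owner=Dee, row=5, face=up) → owner is Dee → No match.
(rank=13, owner=Ben, row=3, face=up) → owner is Ben → Match.
(rank=13, owner=Cal, row=5, face=down) → owner is Cal → No match.

No match, Match, No match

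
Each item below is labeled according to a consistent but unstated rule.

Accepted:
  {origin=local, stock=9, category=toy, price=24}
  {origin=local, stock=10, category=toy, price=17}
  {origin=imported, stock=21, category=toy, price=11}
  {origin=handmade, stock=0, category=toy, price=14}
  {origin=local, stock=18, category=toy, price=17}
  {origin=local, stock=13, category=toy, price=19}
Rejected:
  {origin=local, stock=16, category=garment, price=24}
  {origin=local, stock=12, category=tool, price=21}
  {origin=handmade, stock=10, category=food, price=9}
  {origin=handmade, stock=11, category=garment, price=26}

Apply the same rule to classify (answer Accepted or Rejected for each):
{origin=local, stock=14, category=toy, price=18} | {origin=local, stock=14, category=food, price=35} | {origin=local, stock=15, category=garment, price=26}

Accepted, Rejected, Rejected

Checking candidate rules against both groups, what survives is: category is toy.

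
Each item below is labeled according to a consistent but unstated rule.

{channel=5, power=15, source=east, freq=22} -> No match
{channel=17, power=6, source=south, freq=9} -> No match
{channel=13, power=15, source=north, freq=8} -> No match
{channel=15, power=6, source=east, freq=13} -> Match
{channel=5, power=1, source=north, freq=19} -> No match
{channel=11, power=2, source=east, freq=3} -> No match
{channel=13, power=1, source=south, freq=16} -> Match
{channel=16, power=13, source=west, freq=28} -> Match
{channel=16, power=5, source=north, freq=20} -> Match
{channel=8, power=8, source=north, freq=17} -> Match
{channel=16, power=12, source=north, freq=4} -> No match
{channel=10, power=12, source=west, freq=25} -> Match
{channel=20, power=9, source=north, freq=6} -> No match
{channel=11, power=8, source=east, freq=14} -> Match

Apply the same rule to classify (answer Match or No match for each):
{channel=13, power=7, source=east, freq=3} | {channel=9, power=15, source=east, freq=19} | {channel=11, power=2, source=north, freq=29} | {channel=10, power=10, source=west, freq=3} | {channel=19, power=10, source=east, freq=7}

Rule: freq ≥ 13 AND channel ≥ 8. This holds for each 'Match' example and fails for each 'No match' one.
{channel=13, power=7, source=east, freq=3} — freq = 3, channel = 13, hence No match.
{channel=9, power=15, source=east, freq=19} — freq = 19, channel = 9, hence Match.
{channel=11, power=2, source=north, freq=29} — freq = 29, channel = 11, hence Match.
{channel=10, power=10, source=west, freq=3} — freq = 3, channel = 10, hence No match.
{channel=19, power=10, source=east, freq=7} — freq = 7, channel = 19, hence No match.

No match, Match, Match, No match, No match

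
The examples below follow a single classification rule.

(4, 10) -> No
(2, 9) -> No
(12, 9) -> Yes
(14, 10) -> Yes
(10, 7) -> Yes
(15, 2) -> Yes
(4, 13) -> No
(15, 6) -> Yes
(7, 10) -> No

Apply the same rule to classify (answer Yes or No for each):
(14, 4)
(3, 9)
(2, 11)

Yes, No, No

One predicate separates the groups cleanly: first > second.
(14, 4) — 14 > 4, hence Yes.
(3, 9) — 3 < 9, hence No.
(2, 11) — 2 < 11, hence No.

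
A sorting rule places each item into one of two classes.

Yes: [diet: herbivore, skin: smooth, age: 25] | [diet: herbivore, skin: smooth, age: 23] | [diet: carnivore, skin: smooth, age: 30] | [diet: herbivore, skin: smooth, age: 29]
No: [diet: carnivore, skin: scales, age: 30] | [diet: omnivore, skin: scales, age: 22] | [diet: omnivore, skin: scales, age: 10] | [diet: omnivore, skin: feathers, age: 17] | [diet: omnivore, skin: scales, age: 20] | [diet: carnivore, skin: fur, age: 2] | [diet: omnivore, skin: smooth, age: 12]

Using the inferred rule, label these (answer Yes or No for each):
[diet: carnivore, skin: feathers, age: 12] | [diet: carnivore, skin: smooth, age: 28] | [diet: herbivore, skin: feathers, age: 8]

No, Yes, No

One predicate separates the groups cleanly: skin is smooth AND age ≥ 17.
[diet: carnivore, skin: feathers, age: 12]: skin is feathers, age = 12, does not pass → No. [diet: carnivore, skin: smooth, age: 28]: skin is smooth, age = 28, meets the rule → Yes. [diet: herbivore, skin: feathers, age: 8]: skin is feathers, age = 8, does not pass → No.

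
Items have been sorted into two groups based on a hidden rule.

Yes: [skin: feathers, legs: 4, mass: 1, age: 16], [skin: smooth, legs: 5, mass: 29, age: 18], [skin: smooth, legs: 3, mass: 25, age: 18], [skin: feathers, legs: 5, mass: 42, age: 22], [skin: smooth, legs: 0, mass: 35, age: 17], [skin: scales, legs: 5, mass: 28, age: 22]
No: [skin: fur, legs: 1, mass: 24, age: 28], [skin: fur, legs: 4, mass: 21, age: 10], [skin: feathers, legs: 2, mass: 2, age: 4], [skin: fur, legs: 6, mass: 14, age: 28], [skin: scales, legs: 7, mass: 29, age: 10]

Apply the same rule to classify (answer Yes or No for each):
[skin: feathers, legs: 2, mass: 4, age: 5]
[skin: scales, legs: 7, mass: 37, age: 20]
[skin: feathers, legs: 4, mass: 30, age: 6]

No, Yes, No

The rule appears to be: age ≥ 16 AND age ≤ 22.
[skin: feathers, legs: 2, mass: 4, age: 5] → age = 5 → No.
[skin: scales, legs: 7, mass: 37, age: 20] → age = 20 → Yes.
[skin: feathers, legs: 4, mass: 30, age: 6] → age = 6 → No.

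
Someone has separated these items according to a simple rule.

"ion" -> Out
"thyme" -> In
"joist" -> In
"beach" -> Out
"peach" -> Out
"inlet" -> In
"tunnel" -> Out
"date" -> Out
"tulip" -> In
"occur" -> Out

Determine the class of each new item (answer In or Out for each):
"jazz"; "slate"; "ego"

Out, In, Out

A rule that fits every label: odd length AND contains 't' — true of each 'In' example, false of each 'Out' one.
"jazz" → length 4, no 't' → Out. "slate" → length 5, has 't' → In. "ego" → length 3, no 't' → Out.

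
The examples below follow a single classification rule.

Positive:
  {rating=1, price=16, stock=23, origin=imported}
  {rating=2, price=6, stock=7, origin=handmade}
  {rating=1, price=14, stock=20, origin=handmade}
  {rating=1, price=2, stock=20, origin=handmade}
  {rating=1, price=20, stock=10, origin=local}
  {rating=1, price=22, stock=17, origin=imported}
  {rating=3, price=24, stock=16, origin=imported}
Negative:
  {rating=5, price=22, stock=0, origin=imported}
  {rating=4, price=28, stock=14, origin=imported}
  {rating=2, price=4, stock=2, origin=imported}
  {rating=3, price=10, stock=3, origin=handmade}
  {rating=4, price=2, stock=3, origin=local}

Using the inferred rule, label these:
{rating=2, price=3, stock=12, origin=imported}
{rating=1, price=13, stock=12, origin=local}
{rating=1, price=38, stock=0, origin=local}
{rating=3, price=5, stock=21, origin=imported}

All 'Positive' examples share one property — price ≤ 24 AND stock ≥ 7 — and every 'Negative' example lacks it.

Positive, Positive, Negative, Positive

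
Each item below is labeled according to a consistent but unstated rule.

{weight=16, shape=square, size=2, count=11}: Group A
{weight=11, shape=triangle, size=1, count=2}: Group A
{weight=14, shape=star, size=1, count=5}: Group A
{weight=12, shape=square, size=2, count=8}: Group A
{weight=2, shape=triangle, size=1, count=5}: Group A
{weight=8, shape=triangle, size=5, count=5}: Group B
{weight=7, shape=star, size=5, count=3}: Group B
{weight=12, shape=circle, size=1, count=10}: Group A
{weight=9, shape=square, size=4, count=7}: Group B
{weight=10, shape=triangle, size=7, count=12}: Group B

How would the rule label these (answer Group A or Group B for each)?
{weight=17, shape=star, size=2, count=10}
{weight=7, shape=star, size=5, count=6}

Group A, Group B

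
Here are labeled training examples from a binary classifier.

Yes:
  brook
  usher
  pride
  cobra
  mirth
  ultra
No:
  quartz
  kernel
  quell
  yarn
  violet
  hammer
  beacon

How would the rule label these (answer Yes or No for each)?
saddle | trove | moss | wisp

No, Yes, No, No

The common property of the 'Yes' items is: odd length AND contains 'r'. No 'No' item has it.
saddle → length 6, no 'r' → No.
trove → length 5, has 'r' → Yes.
moss → length 4, no 'r' → No.
wisp → length 4, no 'r' → No.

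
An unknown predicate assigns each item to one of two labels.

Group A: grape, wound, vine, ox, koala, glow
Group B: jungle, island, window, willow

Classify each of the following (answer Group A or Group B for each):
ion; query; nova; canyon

The pattern is that an item is 'Group A' exactly when: length ≤ 5.

Group A, Group A, Group A, Group B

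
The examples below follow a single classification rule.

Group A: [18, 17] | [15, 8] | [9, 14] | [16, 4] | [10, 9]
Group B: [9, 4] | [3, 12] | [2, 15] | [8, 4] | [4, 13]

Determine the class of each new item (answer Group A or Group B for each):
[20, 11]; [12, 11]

Every 'Group A' example satisfies: sum ≥ 19. None of the 'Group B' examples do.
Group A: [20, 11], since 20+11 = 31. Group A: [12, 11], since 12+11 = 23.

Group A, Group A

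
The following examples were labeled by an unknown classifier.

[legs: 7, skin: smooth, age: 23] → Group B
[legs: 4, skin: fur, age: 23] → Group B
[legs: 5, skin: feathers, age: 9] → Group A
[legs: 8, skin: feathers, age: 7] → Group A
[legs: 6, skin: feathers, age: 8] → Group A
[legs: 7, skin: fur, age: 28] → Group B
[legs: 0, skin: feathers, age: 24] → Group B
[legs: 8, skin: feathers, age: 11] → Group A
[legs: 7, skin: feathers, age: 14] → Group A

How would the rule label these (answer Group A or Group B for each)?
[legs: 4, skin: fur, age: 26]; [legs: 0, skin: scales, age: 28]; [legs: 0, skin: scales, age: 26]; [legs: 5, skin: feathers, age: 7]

Group B, Group B, Group B, Group A

One predicate separates the groups cleanly: age ≤ 14.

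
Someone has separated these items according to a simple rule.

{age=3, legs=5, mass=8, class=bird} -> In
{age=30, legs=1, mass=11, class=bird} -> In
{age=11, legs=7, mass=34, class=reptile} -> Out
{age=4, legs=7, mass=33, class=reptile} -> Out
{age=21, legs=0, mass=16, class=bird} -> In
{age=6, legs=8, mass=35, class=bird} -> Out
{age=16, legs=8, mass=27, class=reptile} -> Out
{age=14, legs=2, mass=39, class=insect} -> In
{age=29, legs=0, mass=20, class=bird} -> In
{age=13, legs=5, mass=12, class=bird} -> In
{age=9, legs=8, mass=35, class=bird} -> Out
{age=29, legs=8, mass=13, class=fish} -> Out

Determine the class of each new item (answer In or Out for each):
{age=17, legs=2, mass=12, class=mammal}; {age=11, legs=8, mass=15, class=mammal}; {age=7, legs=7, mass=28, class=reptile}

In, Out, Out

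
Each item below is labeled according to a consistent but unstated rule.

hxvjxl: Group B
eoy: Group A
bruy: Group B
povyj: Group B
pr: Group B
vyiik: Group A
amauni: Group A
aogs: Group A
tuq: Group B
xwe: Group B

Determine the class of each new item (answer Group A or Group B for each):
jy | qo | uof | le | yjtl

The classifier is using: has ≥ 2 vowels.
jy → 0 vowels → Group B.
qo → 1 vowel → Group B.
uof → 2 vowels → Group A.
le → 1 vowel → Group B.
yjtl → 0 vowels → Group B.

Group B, Group B, Group A, Group B, Group B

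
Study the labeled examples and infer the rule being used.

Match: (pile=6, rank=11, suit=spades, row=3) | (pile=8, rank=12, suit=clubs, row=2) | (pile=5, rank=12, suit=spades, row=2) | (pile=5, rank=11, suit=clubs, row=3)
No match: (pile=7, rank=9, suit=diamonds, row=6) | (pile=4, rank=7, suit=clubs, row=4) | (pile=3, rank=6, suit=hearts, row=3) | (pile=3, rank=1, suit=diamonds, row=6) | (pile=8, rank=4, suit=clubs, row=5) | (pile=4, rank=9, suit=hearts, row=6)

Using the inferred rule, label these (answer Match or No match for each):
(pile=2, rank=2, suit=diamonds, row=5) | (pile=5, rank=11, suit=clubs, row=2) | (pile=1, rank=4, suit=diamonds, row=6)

No match, Match, No match

All 'Match' examples share one property — rank ≥ 11 — and every 'No match' example lacks it.
(pile=2, rank=2, suit=diamonds, row=5) → rank = 2 → No match.
(pile=5, rank=11, suit=clubs, row=2) → rank = 11 → Match.
(pile=1, rank=4, suit=diamonds, row=6) → rank = 4 → No match.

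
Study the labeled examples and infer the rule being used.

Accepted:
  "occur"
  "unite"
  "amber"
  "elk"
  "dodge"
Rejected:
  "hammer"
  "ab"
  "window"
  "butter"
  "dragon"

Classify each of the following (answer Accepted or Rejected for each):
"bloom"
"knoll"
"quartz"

Comparing the two groups points to one rule — odd length.
"bloom": Accepted (length 5).
"knoll": Accepted (length 5).
"quartz": Rejected (length 6).

Accepted, Accepted, Rejected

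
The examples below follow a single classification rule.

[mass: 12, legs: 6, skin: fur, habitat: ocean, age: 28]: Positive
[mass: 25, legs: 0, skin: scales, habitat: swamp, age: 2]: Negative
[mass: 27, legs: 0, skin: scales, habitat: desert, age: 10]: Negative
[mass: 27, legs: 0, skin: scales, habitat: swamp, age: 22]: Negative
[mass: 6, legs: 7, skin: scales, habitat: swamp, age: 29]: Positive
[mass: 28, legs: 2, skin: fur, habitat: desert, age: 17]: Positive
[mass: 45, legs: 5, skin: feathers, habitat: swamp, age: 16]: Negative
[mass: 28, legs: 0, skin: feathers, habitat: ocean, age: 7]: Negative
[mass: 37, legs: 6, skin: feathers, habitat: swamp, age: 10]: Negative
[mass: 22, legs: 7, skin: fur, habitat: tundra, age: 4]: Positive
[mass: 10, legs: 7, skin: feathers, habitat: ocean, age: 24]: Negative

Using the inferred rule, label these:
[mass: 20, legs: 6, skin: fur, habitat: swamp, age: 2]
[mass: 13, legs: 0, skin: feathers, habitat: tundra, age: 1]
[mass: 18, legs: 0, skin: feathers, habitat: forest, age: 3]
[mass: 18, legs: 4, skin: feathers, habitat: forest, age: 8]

Every 'Positive' example satisfies: skin is fur OR age = 29. None of the 'Negative' examples do.
Positive: [mass: 20, legs: 6, skin: fur, habitat: swamp, age: 2], since skin is fur, age = 2. Negative: [mass: 13, legs: 0, skin: feathers, habitat: tundra, age: 1], since skin is feathers, age = 1. Negative: [mass: 18, legs: 0, skin: feathers, habitat: forest, age: 3], since skin is feathers, age = 3. Negative: [mass: 18, legs: 4, skin: feathers, habitat: forest, age: 8], since skin is feathers, age = 8.

Positive, Negative, Negative, Negative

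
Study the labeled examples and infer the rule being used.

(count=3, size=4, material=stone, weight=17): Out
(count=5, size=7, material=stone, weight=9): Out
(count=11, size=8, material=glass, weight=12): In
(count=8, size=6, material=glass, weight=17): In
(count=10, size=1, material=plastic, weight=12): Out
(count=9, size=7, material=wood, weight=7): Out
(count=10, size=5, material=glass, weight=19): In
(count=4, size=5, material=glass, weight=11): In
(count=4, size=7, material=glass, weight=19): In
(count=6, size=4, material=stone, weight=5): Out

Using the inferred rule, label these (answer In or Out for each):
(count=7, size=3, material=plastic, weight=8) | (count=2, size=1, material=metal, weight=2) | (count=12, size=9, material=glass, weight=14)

Out, Out, In

The common property of the 'In' items is: material is glass. No 'Out' item has it.
(count=7, size=3, material=plastic, weight=8): material is plastic, does not fit → Out.
(count=2, size=1, material=metal, weight=2): material is metal, does not fit → Out.
(count=12, size=9, material=glass, weight=14): material is glass, satisfies this → In.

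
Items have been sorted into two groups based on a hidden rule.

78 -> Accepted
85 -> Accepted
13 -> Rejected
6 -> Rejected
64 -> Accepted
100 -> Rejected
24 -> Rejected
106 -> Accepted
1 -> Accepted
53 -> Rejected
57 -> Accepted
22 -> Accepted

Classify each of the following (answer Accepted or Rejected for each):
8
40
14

Accepted, Rejected, Rejected

Comparing the two groups points to one rule — ≡ 1 (mod 7).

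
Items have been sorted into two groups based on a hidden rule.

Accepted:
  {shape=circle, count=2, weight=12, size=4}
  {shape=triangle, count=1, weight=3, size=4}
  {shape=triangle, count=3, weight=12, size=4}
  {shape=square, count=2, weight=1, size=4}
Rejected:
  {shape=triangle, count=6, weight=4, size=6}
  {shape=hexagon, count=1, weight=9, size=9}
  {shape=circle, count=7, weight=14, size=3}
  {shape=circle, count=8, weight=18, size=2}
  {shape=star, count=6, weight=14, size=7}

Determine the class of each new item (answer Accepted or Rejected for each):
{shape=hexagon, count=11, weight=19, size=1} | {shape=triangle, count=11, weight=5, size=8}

Rejected, Rejected

Looking at the examples, the only property every 'Accepted' case has and every 'Rejected' case lacks is: size = 4.
Rejected: {shape=hexagon, count=11, weight=19, size=1}, since size = 1.
Rejected: {shape=triangle, count=11, weight=5, size=8}, since size = 8.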